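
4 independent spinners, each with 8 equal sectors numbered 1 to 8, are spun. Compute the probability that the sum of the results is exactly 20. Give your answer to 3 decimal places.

0.077

There are 8^4 = 4096 equally likely outcomes.
The number of ordered 4-tuples from {1,…,8} summing to 20 is 315.
P(sum = 20) = 315/4096 ≈ 0.077.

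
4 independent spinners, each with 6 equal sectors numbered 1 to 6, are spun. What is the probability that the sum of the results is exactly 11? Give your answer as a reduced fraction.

13/162

There are 6^4 = 1296 equally likely outcomes.
The number of ordered 4-tuples from {1,…,6} summing to 11 is 104.
P(sum = 11) = 104/1296 = 13/162.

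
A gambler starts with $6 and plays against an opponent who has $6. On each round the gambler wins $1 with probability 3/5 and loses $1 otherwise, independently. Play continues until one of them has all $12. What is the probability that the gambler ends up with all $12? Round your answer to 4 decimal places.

0.9193

Let r = q/p = (2/5)/(3/5) = 2/3. The recurrence P(i) = p·P(i+1) + q·P(i−1) with P(0)=0, P(12)=1 gives P(i) = (1 − r^i)/(1 − r^12).
P(6) = (1 − (2/3)^6) / (1 − (2/3)^12) = 729/793 ≈ 0.9193.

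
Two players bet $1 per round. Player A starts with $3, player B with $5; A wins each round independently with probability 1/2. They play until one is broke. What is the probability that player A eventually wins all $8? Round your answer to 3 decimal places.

0.375

With a fair step, P(i) = ½P(i−1) + ½P(i+1) with P(0)=0, P(8)=1 has the linear solution P(i) = i/8.
P(3) = 3/8 ≈ 0.375.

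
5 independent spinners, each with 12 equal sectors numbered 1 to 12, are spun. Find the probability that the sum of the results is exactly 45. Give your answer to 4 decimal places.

There are 12^5 = 248832 equally likely outcomes.
The number of ordered 5-tuples from {1,…,12} summing to 45 is 3701.
P(sum = 45) = 3701/248832 ≈ 0.0149.

0.0149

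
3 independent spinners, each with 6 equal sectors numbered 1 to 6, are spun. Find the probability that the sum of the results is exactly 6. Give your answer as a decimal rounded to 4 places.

0.0463

There are 6^3 = 216 equally likely outcomes.
The number of ordered 3-tuples from {1,…,6} summing to 6 is 10.
P(sum = 6) = 10/216 = 5/108 ≈ 0.0463.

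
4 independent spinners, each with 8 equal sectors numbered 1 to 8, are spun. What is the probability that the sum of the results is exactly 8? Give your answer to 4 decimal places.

There are 8^4 = 4096 equally likely outcomes.
The number of ordered 4-tuples from {1,…,8} summing to 8 is 35.
P(sum = 8) = 35/4096 ≈ 0.0085.

0.0085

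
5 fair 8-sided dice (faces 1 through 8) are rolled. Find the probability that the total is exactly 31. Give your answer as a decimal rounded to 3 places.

There are 8^5 = 32768 equally likely outcomes.
The number of ordered 5-tuples from {1,…,8} summing to 31 is 690.
P(sum = 31) = 690/32768 = 345/16384 ≈ 0.021.

0.021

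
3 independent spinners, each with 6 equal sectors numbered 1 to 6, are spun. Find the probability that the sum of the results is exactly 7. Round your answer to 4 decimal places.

There are 6^3 = 216 equally likely outcomes.
The number of ordered 3-tuples from {1,…,6} summing to 7 is 15.
P(sum = 7) = 15/216 = 5/72 ≈ 0.0694.

0.0694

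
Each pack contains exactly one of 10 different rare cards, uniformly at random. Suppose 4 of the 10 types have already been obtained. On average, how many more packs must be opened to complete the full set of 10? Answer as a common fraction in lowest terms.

Starting from 4 distinct types, each trial gives a new one with probability (10−i)/10 when i types are held, so the wait for the next new type is 10/(10−i).
E = 10/6 + 10/5 + 10/4 + 10/3 + 10/2 + 10/1 = 49/2.

49/2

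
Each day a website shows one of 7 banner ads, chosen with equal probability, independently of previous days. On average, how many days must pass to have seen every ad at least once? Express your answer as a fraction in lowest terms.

363/20

After i distinct types are collected, each trial gives a new one with probability (7−i)/7, so the expected wait for the next new type is 7/(7−i).
E = 7/7 + 7/6 + 7/5 + 7/4 + 7/3 + 7/2 + 7/1 = 363/20.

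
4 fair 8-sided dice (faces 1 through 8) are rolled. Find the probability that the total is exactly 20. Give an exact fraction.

315/4096

There are 8^4 = 4096 equally likely outcomes.
The number of ordered 4-tuples from {1,…,8} summing to 20 is 315.
P(sum = 20) = 315/4096.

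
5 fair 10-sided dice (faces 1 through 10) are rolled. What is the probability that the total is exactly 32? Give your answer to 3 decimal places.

There are 10^5 = 100000 equally likely outcomes.
The number of ordered 5-tuples from {1,…,10} summing to 32 is 4840.
P(sum = 32) = 4840/100000 = 121/2500 ≈ 0.048.

0.048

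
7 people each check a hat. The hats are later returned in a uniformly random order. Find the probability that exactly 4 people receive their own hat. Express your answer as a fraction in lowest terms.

1/72

Choose which 4 of the 7 are fixed: C(7,4) = 35 ways.
The remaining 3 must have no fixed point: D(3) = 2.
P = 35·2/5040 = 1/72.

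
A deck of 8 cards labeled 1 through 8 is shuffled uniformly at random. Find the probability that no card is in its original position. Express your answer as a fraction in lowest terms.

2119/5760

This is the derangement probability: permutations of 8 with no fixed point.
D(8) = 8! · (1 − 1/1! + 1/2! − ··· + (−1)^8/8!) = 14833.
P = 14833/40320 = 2119/5760.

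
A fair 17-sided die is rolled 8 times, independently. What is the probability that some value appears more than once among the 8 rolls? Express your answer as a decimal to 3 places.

0.859

P(all 8 different) = 17/17 · 16/17 · ··· · 10/17 ≈ 0.141.
P(at least two equal) = 1 − 0.141 = 0.859.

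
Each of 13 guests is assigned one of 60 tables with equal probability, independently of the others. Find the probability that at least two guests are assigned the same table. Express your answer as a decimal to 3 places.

0.754

It's easier to compute the probability that all 13 are distinct.
P(all distinct) = 60/60 · 59/60 · ··· · 48/60 ≈ 0.246.
So the probability of at least one match is 1 − 0.246 = 0.754.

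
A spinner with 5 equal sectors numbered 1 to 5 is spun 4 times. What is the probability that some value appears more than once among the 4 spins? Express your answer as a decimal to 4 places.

0.8080

P(all 4 different) = 5/5 · 4/5 · ··· · 2/5 ≈ 0.1920.
P(at least two equal) = 1 − 0.1920 = 0.8080.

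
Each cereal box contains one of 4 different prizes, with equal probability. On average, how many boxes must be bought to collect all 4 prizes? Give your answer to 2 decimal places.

After i distinct types are collected, each trial gives a new one with probability (4−i)/4, so the expected wait for the next new type is 4/(4−i).
E = 4/4 + 4/3 + 4/2 + 4/1 = 25/3 ≈ 8.33.

8.33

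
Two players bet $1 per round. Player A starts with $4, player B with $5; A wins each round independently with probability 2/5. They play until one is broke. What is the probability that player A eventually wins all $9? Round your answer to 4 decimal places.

0.1085

Let r = q/p = (3/5)/(2/5) = 3/2. The recurrence P(i) = p·P(i+1) + q·P(i−1) with P(0)=0, P(9)=1 gives P(i) = (1 − r^i)/(1 − r^9).
P(4) = (1 − (3/2)^4) / (1 − (3/2)^9) = 2080/19171 ≈ 0.1085.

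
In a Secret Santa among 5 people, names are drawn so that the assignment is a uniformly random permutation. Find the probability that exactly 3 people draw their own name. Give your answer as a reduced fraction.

Choose which 3 of the 5 are fixed: C(5,3) = 10 ways.
The remaining 2 must have no fixed point: D(2) = 1.
P = 10·1/120 = 1/12.

1/12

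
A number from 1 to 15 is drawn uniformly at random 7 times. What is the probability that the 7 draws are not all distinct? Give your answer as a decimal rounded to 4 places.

0.8102

P(all 7 different) = 15/15 · 14/15 · ··· · 9/15 ≈ 0.1898.
P(at least two equal) = 1 − 0.1898 = 0.8102.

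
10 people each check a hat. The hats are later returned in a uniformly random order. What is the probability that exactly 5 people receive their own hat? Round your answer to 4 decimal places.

Choose which 5 of the 10 are fixed: C(10,5) = 252 ways.
The remaining 5 must have no fixed point: D(5) = 44.
P = 252·44/3628800 = 11/3600 ≈ 0.0031.

0.0031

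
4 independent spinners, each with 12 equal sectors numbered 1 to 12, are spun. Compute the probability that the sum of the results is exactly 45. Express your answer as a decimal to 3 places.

There are 12^4 = 20736 equally likely outcomes.
The number of ordered 4-tuples from {1,…,12} summing to 45 is 20.
P(sum = 45) = 20/20736 = 5/5184 ≈ 0.001.

0.001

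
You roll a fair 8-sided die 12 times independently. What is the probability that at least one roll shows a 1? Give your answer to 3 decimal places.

P(no roll shows a 1) = (7/8)^12 ≈ 0.201.
P(at least one) = 1 − 0.201 = 0.799.

0.799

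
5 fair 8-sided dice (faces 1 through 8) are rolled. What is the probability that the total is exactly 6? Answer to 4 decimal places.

0.0002

There are 8^5 = 32768 equally likely outcomes.
The number of ordered 5-tuples from {1,…,8} summing to 6 is 5.
P(sum = 6) = 5/32768 ≈ 0.0002.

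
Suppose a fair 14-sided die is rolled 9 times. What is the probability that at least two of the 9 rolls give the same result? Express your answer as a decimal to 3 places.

0.965

P(all 9 different) = 14/14 · 13/14 · ··· · 6/14 ≈ 0.035.
P(at least two equal) = 1 − 0.035 = 0.965.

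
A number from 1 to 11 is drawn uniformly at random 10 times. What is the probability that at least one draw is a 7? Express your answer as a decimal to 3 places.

0.614

P(no draw is a 7) = (10/11)^10 ≈ 0.386.
P(at least one) = 1 − 0.386 = 0.614.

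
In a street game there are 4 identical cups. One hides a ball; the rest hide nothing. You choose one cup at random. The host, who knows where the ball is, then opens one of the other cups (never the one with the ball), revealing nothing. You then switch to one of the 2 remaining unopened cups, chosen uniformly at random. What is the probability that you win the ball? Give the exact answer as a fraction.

3/8

Your original cup holds the ball with probability 1/4, so the other 3 collectively hold it with probability 3/4.
The host can always find an empty cup to open, so this doesn't change that 3/4; it is now spread over the 2 remaining unopened cups.
P(win by switching) = (3/4) · (1/2) = 3/8.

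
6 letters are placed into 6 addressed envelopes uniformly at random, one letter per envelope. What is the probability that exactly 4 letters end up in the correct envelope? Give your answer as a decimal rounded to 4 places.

0.0208

Choose which 4 of the 6 are fixed: C(6,4) = 15 ways.
The remaining 2 must have no fixed point: D(2) = 1.
P = 15·1/720 = 1/48 ≈ 0.0208.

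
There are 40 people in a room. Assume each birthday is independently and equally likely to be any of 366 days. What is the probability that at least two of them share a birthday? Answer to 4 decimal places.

It's easier to compute the probability that all 40 are distinct.
P(all distinct) = 366/366 · 365/366 · ··· · 327/366 ≈ 0.1095.
So the probability of at least one match is 1 − 0.1095 = 0.8905.

0.8905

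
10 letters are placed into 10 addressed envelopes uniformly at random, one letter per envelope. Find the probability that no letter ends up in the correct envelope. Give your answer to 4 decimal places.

This is the derangement probability: permutations of 10 with no fixed point.
D(10) = 10! · (1 − 1/1! + 1/2! − ··· + (−1)^10/10!) = 1334961.
P = 1334961/3628800 = 16481/44800 ≈ 0.3679.

0.3679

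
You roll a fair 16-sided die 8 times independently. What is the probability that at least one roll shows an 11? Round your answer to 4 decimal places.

P(no roll shows an 11) = (15/16)^8 ≈ 0.5967.
P(at least one) = 1 − 0.5967 = 0.4033.

0.4033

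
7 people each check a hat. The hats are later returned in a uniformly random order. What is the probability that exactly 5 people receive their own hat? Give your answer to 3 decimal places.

Choose which 5 of the 7 are fixed: C(7,5) = 21 ways.
The remaining 2 must have no fixed point: D(2) = 1.
P = 21·1/5040 = 1/240 ≈ 0.004.

0.004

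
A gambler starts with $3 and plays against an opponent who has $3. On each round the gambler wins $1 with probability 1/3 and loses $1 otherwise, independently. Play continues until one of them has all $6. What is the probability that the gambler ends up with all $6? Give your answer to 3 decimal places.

0.111

Let r = q/p = (2/3)/(1/3) = 2. The recurrence P(i) = p·P(i+1) + q·P(i−1) with P(0)=0, P(6)=1 gives P(i) = (1 − r^i)/(1 − r^6).
P(3) = (1 − (2)^3) / (1 − (2)^6) = 1/9 ≈ 0.111.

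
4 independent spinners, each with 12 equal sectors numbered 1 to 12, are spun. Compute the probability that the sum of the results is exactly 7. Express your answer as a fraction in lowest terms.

There are 12^4 = 20736 equally likely outcomes.
The number of ordered 4-tuples from {1,…,12} summing to 7 is 20.
P(sum = 7) = 20/20736 = 5/5184.

5/5184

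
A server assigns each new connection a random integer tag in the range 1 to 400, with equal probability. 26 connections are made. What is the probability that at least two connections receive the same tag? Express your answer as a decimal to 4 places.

0.5641

It's easier to compute the probability that all 26 are distinct.
P(all distinct) = 400/400 · 399/400 · ··· · 375/400 ≈ 0.4359.
So the probability of at least one match is 1 − 0.4359 = 0.5641.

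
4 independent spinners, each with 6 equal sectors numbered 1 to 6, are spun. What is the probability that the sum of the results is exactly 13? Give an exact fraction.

There are 6^4 = 1296 equally likely outcomes.
The number of ordered 4-tuples from {1,…,6} summing to 13 is 140.
P(sum = 13) = 140/1296 = 35/324.

35/324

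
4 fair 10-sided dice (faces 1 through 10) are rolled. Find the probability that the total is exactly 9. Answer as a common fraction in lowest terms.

7/1250

There are 10^4 = 10000 equally likely outcomes.
The number of ordered 4-tuples from {1,…,10} summing to 9 is 56.
P(sum = 9) = 56/10000 = 7/1250.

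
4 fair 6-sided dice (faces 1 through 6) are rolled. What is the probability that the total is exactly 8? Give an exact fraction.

There are 6^4 = 1296 equally likely outcomes.
The number of ordered 4-tuples from {1,…,6} summing to 8 is 35.
P(sum = 8) = 35/1296.

35/1296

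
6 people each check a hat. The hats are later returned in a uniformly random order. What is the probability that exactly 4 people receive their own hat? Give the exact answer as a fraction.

1/48

Choose which 4 of the 6 are fixed: C(6,4) = 15 ways.
The remaining 2 must have no fixed point: D(2) = 1.
P = 15·1/720 = 1/48.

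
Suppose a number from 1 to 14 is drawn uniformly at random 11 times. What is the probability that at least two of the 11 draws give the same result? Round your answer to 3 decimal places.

0.996

P(all 11 different) = 14/14 · 13/14 · ··· · 4/14 ≈ 0.004.
P(at least two equal) = 1 − 0.004 = 0.996.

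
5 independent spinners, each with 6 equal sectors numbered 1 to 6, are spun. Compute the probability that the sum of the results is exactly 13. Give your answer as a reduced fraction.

35/648

There are 6^5 = 7776 equally likely outcomes.
The number of ordered 5-tuples from {1,…,6} summing to 13 is 420.
P(sum = 13) = 420/7776 = 35/648.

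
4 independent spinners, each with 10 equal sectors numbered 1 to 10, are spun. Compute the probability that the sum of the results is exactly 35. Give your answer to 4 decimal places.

There are 10^4 = 10000 equally likely outcomes.
The number of ordered 4-tuples from {1,…,10} summing to 35 is 56.
P(sum = 35) = 56/10000 = 7/1250 ≈ 0.0056.

0.0056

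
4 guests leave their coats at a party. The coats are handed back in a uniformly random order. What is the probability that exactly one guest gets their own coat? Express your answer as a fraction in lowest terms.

1/3

Choose which one is fixed: C(4,1) = 4 ways.
The remaining 3 must have no fixed point: D(3) = 2.
P = 4·2/24 = 1/3.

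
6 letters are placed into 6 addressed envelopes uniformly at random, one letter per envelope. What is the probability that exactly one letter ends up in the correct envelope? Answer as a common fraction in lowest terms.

11/30

Choose which one is fixed: C(6,1) = 6 ways.
The remaining 5 must have no fixed point: D(5) = 44.
P = 6·44/720 = 11/30.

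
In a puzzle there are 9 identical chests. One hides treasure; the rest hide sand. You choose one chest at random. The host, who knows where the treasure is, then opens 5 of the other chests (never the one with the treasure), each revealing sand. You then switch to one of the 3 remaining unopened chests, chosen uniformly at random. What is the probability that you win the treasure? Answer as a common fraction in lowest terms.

8/27

Your original chest holds the treasure with probability 1/9, so the other 8 collectively hold it with probability 8/9.
The host can always find 5 empty chests to open, so the reveals don't change that 8/9; it is now spread over the 3 remaining unopened chests.
P(win by switching) = (8/9) · (1/3) = 8/27.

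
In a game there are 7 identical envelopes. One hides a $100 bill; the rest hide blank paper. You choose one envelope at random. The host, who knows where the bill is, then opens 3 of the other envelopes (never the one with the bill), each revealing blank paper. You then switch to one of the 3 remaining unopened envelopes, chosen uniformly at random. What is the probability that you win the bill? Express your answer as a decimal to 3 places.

Your original envelope holds the bill with probability 1/7, so the other 6 collectively hold it with probability 6/7.
The host can always find 3 empty envelopes to open, so the reveals don't change that 6/7; it is now spread over the 3 remaining unopened envelopes.
P(win by switching) = (6/7) · (1/3) = 2/7 ≈ 0.286.

0.286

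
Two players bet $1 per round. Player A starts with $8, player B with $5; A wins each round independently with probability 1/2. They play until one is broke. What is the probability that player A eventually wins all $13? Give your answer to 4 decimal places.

With a fair step, P(i) = ½P(i−1) + ½P(i+1) with P(0)=0, P(13)=1 has the linear solution P(i) = i/13.
P(8) = 8/13 ≈ 0.6154.

0.6154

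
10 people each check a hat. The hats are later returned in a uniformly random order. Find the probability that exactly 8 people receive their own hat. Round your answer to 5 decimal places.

Choose which 8 of the 10 are fixed: C(10,8) = 45 ways.
The remaining 2 must have no fixed point: D(2) = 1.
P = 45·1/3628800 = 1/80640 ≈ 0.00001.

0.00001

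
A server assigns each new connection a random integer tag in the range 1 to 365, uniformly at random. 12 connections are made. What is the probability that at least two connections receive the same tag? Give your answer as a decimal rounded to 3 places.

0.167

It's easier to compute the probability that all 12 are distinct.
P(all distinct) = 365/365 · 364/365 · ··· · 354/365 ≈ 0.833.
So the probability of at least one match is 1 − 0.833 = 0.167.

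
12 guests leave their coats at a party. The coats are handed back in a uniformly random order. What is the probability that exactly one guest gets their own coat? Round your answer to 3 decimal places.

Choose which one is fixed: C(12,1) = 12 ways.
The remaining 11 must have no fixed point: D(11) = 14684570.
P = 12·14684570/479001600 = 1468457/3991680 ≈ 0.368.

0.368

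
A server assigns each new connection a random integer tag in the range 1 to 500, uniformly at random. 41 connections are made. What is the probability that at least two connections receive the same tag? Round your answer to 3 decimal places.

It's easier to compute the probability that all 41 are distinct.
P(all distinct) = 500/500 · 499/500 · ··· · 460/500 ≈ 0.185.
So the probability of at least one match is 1 − 0.185 = 0.815.

0.815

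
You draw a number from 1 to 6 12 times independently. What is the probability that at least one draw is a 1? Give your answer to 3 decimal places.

0.888

P(no draw is a 1) = (5/6)^12 ≈ 0.112.
P(at least one) = 1 − 0.112 = 0.888.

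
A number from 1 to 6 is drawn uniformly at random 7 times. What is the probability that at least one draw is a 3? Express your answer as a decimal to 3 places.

0.721

P(no draw is a 3) = (5/6)^7 ≈ 0.279.
P(at least one) = 1 − 0.279 = 0.721.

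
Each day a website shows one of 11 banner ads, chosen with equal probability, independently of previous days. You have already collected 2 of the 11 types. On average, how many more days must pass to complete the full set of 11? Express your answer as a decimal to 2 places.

Starting from 2 distinct types, each trial gives a new one with probability (11−i)/11 when i types are held, so the wait for the next new type is 11/(11−i).
E = 11/9 + 11/8 + 11/7 + 11/6 + 11/5 + 11/4 + 11/3 + 11/2 + 11/1 = 78419/2520 ≈ 31.12.

31.12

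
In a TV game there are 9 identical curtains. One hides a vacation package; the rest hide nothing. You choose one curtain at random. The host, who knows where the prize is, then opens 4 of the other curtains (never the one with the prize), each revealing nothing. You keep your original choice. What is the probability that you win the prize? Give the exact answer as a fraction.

1/9

The host can always open 4 empty curtains regardless of your choice, so the reveals give no information about your original curtain.
P(win by staying) = 1/9.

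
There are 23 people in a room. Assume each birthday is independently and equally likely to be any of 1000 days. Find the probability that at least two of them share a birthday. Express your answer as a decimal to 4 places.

It's easier to compute the probability that all 23 are distinct.
P(all distinct) = 1000/1000 · 999/1000 · ··· · 978/1000 ≈ 0.7750.
So the probability of at least one match is 1 − 0.7750 = 0.2250.

0.2250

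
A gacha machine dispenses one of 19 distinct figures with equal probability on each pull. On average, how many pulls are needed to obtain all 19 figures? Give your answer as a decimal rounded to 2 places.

After i distinct types are collected, each trial gives a new one with probability (19−i)/19, so the expected wait for the next new type is 19/(19−i).
E = 19/19 + 19/18 + 19/17 + 19/16 + 19/15 + 19/14 + 19/13 + 19/12 + 19/11 + 19/10 + 19/9 + 19/8 + 19/7 + 19/6 + 19/5 + 19/4 + 19/3 + 19/2 + 19/1 = 275295799/4084080 ≈ 67.41.

67.41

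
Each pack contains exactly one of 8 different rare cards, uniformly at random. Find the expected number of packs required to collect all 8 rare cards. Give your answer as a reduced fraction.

761/35

After i distinct types are collected, each trial gives a new one with probability (8−i)/8, so the expected wait for the next new type is 8/(8−i).
E = 8/8 + 8/7 + 8/6 + 8/5 + 8/4 + 8/3 + 8/2 + 8/1 = 761/35.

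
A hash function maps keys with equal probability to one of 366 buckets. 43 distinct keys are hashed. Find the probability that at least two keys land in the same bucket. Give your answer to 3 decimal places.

It's easier to compute the probability that all 43 are distinct.
P(all distinct) = 366/366 · 365/366 · ··· · 324/366 ≈ 0.077.
So the probability of at least one match is 1 − 0.077 = 0.923.

0.923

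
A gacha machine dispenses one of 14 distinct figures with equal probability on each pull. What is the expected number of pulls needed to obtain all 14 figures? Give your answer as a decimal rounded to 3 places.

After i distinct types are collected, each trial gives a new one with probability (14−i)/14, so the expected wait for the next new type is 14/(14−i).
E = 14/14 + 14/13 + 14/12 + 14/11 + 14/10 + 14/9 + 14/8 + 14/7 + 14/6 + 14/5 + 14/4 + 14/3 + 14/2 + 14/1 = 1171733/25740 ≈ 45.522.

45.522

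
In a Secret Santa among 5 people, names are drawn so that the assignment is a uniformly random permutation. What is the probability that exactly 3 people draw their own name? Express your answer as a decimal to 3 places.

0.083

Choose which 3 of the 5 are fixed: C(5,3) = 10 ways.
The remaining 2 must have no fixed point: D(2) = 1.
P = 10·1/120 = 1/12 ≈ 0.083.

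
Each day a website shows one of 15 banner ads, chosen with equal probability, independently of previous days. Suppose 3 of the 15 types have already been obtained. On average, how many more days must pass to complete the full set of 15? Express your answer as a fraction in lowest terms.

Starting from 3 distinct types, each trial gives a new one with probability (15−i)/15 when i types are held, so the wait for the next new type is 15/(15−i).
E = 15/12 + 15/11 + 15/10 + 15/9 + 15/8 + 15/7 + 15/6 + 15/5 + 15/4 + 15/3 + 15/2 + 15/1 = 86021/1848.

86021/1848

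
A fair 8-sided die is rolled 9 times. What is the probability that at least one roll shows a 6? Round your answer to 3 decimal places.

P(no roll shows a 6) = (7/8)^9 ≈ 0.301.
P(at least one) = 1 − 0.301 = 0.699.

0.699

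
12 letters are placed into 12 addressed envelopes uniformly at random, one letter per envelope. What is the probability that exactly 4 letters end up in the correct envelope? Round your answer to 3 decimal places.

Choose which 4 of the 12 are fixed: C(12,4) = 495 ways.
The remaining 8 must have no fixed point: D(8) = 14833.
P = 495·14833/479001600 = 2119/138240 ≈ 0.015.

0.015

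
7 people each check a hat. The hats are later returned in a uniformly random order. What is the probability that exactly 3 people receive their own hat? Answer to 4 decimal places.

Choose which 3 of the 7 are fixed: C(7,3) = 35 ways.
The remaining 4 must have no fixed point: D(4) = 9.
P = 35·9/5040 = 1/16 ≈ 0.0625.

0.0625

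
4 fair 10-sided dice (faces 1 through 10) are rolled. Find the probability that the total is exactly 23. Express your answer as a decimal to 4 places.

There are 10^4 = 10000 equally likely outcomes.
The number of ordered 4-tuples from {1,…,10} summing to 23 is 660.
P(sum = 23) = 660/10000 = 33/500 ≈ 0.0660.

0.0660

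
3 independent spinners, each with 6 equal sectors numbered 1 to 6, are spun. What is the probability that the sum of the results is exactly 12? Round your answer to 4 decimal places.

0.1157

There are 6^3 = 216 equally likely outcomes.
The number of ordered 3-tuples from {1,…,6} summing to 12 is 25.
P(sum = 12) = 25/216 ≈ 0.1157.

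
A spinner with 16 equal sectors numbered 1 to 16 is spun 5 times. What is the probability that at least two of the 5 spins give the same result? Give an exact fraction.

4097/8192

P(all 5 different) = 16/16 · 15/16 · ··· · 12/16 = 4095/8192.
P(at least two equal) = 1 − 4095/8192 = 4097/8192.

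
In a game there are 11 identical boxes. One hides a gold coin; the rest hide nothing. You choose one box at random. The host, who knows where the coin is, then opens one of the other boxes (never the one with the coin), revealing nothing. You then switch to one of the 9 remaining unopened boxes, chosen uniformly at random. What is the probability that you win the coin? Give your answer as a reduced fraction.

Your original box holds the coin with probability 1/11, so the other 10 collectively hold it with probability 10/11.
The host can always find an empty box to open, so this doesn't change that 10/11; it is now spread over the 9 remaining unopened boxes.
P(win by switching) = (10/11) · (1/9) = 10/99.

10/99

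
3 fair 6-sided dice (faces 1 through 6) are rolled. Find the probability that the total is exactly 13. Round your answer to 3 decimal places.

There are 6^3 = 216 equally likely outcomes.
The number of ordered 3-tuples from {1,…,6} summing to 13 is 21.
P(sum = 13) = 21/216 = 7/72 ≈ 0.097.

0.097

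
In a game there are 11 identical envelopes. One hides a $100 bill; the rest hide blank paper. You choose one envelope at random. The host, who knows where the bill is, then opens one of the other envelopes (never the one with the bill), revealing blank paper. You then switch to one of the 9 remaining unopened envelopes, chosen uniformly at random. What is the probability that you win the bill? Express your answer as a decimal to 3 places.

0.101

Your original envelope holds the bill with probability 1/11, so the other 10 collectively hold it with probability 10/11.
The host can always find an empty envelope to open, so this doesn't change that 10/11; it is now spread over the 9 remaining unopened envelopes.
P(win by switching) = (10/11) · (1/9) = 10/99 ≈ 0.101.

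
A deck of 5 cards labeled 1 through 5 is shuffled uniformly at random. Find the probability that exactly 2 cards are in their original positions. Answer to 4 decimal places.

0.1667

Choose which 2 of the 5 are fixed: C(5,2) = 10 ways.
The remaining 3 must have no fixed point: D(3) = 2.
P = 10·2/120 = 1/6 ≈ 0.1667.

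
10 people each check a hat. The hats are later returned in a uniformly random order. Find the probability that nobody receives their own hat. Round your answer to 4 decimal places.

0.3679

This is the derangement probability: permutations of 10 with no fixed point.
D(10) = 10! · (1 − 1/1! + 1/2! − ··· + (−1)^10/10!) = 1334961.
P = 1334961/3628800 = 16481/44800 ≈ 0.3679.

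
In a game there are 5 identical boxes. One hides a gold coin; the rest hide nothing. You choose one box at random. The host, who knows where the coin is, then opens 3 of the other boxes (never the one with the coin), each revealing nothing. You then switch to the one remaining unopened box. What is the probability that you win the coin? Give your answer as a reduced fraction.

4/5

Your original box holds the coin with probability 1/5, so the other 4 collectively hold it with probability 4/5.
The host can always find 3 empty boxes to open, so the reveals don't change that 4/5; it is now spread over the 1 remaining unopened box.
P(win by switching) = (4/5) · (1/1) = 4/5.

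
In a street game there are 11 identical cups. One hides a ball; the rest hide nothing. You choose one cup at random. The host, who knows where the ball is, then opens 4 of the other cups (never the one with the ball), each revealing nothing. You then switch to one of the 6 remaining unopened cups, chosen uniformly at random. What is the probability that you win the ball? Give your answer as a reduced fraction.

5/33

Your original cup holds the ball with probability 1/11, so the other 10 collectively hold it with probability 10/11.
The host can always find 4 empty cups to open, so the reveals don't change that 10/11; it is now spread over the 6 remaining unopened cups.
P(win by switching) = (10/11) · (1/6) = 5/33.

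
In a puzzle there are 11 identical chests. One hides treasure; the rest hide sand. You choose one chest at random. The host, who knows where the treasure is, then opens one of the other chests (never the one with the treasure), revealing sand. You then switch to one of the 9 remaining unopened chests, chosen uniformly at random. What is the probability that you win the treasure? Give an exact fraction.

Your original chest holds the treasure with probability 1/11, so the other 10 collectively hold it with probability 10/11.
The host can always find an empty chest to open, so this doesn't change that 10/11; it is now spread over the 9 remaining unopened chests.
P(win by switching) = (10/11) · (1/9) = 10/99.

10/99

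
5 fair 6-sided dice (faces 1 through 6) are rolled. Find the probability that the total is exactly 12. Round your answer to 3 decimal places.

0.039

There are 6^5 = 7776 equally likely outcomes.
The number of ordered 5-tuples from {1,…,6} summing to 12 is 305.
P(sum = 12) = 305/7776 ≈ 0.039.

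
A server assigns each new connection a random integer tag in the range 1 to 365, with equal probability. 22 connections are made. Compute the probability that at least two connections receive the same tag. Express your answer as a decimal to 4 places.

It's easier to compute the probability that all 22 are distinct.
P(all distinct) = 365/365 · 364/365 · ··· · 344/365 ≈ 0.5243.
So the probability of at least one match is 1 − 0.5243 = 0.4757.

0.4757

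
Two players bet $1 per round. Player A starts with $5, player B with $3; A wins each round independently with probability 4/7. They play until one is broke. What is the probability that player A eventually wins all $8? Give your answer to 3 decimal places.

Let r = q/p = (3/7)/(4/7) = 3/4. The recurrence P(i) = p·P(i+1) + q·P(i−1) with P(0)=0, P(8)=1 gives P(i) = (1 − r^i)/(1 − r^8).
P(5) = (1 − (3/4)^5) / (1 − (3/4)^8) = 49984/58975 ≈ 0.848.

0.848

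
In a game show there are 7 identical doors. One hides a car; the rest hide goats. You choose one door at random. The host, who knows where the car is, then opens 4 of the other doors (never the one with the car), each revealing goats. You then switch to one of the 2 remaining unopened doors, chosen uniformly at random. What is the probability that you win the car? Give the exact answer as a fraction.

3/7

Your original door holds the car with probability 1/7, so the other 6 collectively hold it with probability 6/7.
The host can always find 4 empty doors to open, so the reveals don't change that 6/7; it is now spread over the 2 remaining unopened doors.
P(win by switching) = (6/7) · (1/2) = 3/7.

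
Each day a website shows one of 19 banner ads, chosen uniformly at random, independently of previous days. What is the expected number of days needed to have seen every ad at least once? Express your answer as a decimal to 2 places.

67.41

After i distinct types are collected, each trial gives a new one with probability (19−i)/19, so the expected wait for the next new type is 19/(19−i).
E = 19/19 + 19/18 + 19/17 + 19/16 + 19/15 + 19/14 + 19/13 + 19/12 + 19/11 + 19/10 + 19/9 + 19/8 + 19/7 + 19/6 + 19/5 + 19/4 + 19/3 + 19/2 + 19/1 = 275295799/4084080 ≈ 67.41.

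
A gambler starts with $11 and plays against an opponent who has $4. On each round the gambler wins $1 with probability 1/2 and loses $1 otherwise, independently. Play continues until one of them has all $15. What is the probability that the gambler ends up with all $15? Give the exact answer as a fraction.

11/15

With a fair step, P(i) = ½P(i−1) + ½P(i+1) with P(0)=0, P(15)=1 has the linear solution P(i) = i/15.
P(11) = 11/15.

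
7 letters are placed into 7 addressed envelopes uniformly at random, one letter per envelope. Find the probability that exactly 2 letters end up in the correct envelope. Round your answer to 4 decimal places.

Choose which 2 of the 7 are fixed: C(7,2) = 21 ways.
The remaining 5 must have no fixed point: D(5) = 44.
P = 21·44/5040 = 11/60 ≈ 0.1833.

0.1833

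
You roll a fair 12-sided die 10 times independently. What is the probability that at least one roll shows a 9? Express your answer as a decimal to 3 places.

P(no roll shows a 9) = (11/12)^10 ≈ 0.419.
P(at least one) = 1 − 0.419 = 0.581.

0.581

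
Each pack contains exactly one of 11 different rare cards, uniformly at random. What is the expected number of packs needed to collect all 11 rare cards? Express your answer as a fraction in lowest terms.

After i distinct types are collected, each trial gives a new one with probability (11−i)/11, so the expected wait for the next new type is 11/(11−i).
E = 11/11 + 11/10 + 11/9 + 11/8 + 11/7 + 11/6 + 11/5 + 11/4 + 11/3 + 11/2 + 11/1 = 83711/2520.

83711/2520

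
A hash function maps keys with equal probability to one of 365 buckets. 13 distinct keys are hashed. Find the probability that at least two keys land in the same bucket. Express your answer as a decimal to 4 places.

0.1944

It's easier to compute the probability that all 13 are distinct.
P(all distinct) = 365/365 · 364/365 · ··· · 353/365 ≈ 0.8056.
So the probability of at least one match is 1 − 0.8056 = 0.1944.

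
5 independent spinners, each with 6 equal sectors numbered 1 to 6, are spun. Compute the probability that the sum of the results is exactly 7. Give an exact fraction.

5/2592

There are 6^5 = 7776 equally likely outcomes.
The number of ordered 5-tuples from {1,…,6} summing to 7 is 15.
P(sum = 7) = 15/7776 = 5/2592.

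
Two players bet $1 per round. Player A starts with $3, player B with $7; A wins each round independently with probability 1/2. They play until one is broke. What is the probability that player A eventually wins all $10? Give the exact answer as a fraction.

With a fair step, P(i) = ½P(i−1) + ½P(i+1) with P(0)=0, P(10)=1 has the linear solution P(i) = i/10.
P(3) = 3/10.

3/10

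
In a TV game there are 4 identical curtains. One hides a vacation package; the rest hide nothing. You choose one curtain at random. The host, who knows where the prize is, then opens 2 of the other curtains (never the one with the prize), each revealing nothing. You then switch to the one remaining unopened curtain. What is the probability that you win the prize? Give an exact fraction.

3/4

Your original curtain holds the prize with probability 1/4, so the other 3 collectively hold it with probability 3/4.
The host can always find 2 empty curtains to open, so the reveals don't change that 3/4; it is now spread over the 1 remaining unopened curtain.
P(win by switching) = (3/4) · (1/1) = 3/4.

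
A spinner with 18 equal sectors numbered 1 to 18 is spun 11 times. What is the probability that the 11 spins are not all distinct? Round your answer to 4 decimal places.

0.9802

P(all 11 different) = 18/18 · 17/18 · ··· · 8/18 ≈ 0.0198.
P(at least two equal) = 1 − 0.0198 = 0.9802.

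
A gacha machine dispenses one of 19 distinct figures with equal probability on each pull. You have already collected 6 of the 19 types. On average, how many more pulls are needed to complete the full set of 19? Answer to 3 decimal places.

60.423

Starting from 6 distinct types, each trial gives a new one with probability (19−i)/19 when i types are held, so the wait for the next new type is 19/(19−i).
E = 19/13 + 19/12 + 19/11 + 19/10 + 19/9 + 19/8 + 19/7 + 19/6 + 19/5 + 19/4 + 19/3 + 19/2 + 19/1 = 21773867/360360 ≈ 60.423.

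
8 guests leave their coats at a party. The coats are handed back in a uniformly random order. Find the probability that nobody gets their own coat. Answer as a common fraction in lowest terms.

2119/5760

This is the derangement probability: permutations of 8 with no fixed point.
D(8) = 8! · (1 − 1/1! + 1/2! − ··· + (−1)^8/8!) = 14833.
P = 14833/40320 = 2119/5760.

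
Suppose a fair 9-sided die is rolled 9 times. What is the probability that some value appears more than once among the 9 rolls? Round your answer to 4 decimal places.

P(all 9 different) = 9/9 · 8/9 · ··· · 1/9 ≈ 0.0009.
P(at least two equal) = 1 − 0.0009 = 0.9991.

0.9991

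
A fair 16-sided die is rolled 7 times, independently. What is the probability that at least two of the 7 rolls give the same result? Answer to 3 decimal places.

0.785

P(all 7 different) = 16/16 · 15/16 · ··· · 10/16 ≈ 0.215.
P(at least two equal) = 1 − 0.215 = 0.785.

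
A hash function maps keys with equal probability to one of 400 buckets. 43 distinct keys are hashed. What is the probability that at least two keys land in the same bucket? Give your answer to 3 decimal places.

It's easier to compute the probability that all 43 are distinct.
P(all distinct) = 400/400 · 399/400 · ··· · 358/400 ≈ 0.096.
So the probability of at least one match is 1 − 0.096 = 0.904.

0.904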